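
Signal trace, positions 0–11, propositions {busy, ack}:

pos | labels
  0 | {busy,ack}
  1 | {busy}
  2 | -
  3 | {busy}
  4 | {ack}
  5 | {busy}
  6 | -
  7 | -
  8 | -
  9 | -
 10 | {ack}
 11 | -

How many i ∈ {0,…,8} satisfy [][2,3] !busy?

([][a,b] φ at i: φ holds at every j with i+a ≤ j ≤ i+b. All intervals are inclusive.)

5

Evaluate at each i in [0,8]:
  i=0: ✗ (fails at j=3)
  i=1: ✗ (fails at j=3)
  i=2: ✗ (fails at j=5)
  i=3: ✗ (fails at j=5)
  i=4: ✓ (all of [6,7])
  i=5: ✓ (all of [7,8])
  i=6: ✓ (all of [8,9])
  i=7: ✓ (all of [9,10])
  i=8: ✓ (all of [10,11])
Positions where it holds: {4, 5, 6, 7, 8} → 5.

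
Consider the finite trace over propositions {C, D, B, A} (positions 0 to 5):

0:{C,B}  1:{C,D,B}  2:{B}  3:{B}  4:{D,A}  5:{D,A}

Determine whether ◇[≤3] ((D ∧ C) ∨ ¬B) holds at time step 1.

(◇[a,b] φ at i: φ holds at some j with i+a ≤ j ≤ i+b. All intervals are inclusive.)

True

Check ((D ∧ C) ∨ ¬B) at each j in [1,4]:
  j=1: true
  j=2: false
  j=3: false
  j=4: true
Found at j=1 → formula holds.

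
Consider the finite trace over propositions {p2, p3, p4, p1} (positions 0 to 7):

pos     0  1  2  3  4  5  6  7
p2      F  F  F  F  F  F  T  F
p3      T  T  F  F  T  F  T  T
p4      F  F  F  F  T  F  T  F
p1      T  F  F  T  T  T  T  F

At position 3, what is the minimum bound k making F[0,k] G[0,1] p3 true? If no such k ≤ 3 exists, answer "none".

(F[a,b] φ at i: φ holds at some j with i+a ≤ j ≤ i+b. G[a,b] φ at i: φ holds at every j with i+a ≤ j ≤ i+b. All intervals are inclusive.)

Scan j = 3,4,… for G[0,1] p3:
  j=3: fails
  j=4: fails
  j=5: fails
  j=6: holds
First hit at j=6, so smallest k = 6-3 = 3.

3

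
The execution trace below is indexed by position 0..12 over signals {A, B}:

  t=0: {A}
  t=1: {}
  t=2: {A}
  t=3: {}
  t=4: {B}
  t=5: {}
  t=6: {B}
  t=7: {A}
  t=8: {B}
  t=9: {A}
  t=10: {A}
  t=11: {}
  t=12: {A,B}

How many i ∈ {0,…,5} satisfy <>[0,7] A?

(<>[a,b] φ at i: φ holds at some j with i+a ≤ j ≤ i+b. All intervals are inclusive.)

6

Evaluate at each i in [0,5]:
  i=0: ✓ (witness j=0)
  i=1: ✓ (witness j=2)
  i=2: ✓ (witness j=2)
  i=3: ✓ (witness j=7)
  i=4: ✓ (witness j=7)
  i=5: ✓ (witness j=7)
Positions where it holds: {0, 1, 2, 3, 4, 5} → 6.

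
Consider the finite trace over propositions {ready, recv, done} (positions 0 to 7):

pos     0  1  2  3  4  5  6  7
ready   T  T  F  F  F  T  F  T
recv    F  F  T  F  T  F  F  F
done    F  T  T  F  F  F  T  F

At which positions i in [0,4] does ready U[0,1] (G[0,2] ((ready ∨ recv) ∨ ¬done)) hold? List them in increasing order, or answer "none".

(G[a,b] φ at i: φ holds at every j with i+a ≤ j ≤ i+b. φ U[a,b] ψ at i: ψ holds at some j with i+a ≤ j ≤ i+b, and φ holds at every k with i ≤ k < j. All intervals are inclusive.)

Evaluate at each i in [0,4]:
  i=0: ✓ (rhs at j=0)
  i=1: ✓ (rhs at j=1)
  i=2: ✓ (rhs at j=2)
  i=3: ✓ (rhs at j=3)
  i=4: ✗ (no rhs in [4,5])

0, 1, 2, 3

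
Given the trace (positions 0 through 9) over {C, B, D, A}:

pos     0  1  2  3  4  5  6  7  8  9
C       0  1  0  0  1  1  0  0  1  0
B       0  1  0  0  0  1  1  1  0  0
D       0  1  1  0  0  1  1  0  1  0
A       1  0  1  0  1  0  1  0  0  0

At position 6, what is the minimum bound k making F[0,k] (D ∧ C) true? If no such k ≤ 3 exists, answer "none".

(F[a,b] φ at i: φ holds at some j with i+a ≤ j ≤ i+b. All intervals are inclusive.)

2

Scan j = 6,7,… for (D ∧ C):
  j=6: fails
  j=7: fails
  j=8: holds
First hit at j=8, so smallest k = 8-6 = 2.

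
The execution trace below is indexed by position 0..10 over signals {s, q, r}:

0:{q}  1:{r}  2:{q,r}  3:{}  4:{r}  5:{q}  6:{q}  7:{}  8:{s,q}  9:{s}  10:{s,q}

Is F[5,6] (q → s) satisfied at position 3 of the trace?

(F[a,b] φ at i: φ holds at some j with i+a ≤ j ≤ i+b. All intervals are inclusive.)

True

Check (q → s) at each j in [8,9]:
  j=8: true
  j=9: true
Found at j=8 → formula holds.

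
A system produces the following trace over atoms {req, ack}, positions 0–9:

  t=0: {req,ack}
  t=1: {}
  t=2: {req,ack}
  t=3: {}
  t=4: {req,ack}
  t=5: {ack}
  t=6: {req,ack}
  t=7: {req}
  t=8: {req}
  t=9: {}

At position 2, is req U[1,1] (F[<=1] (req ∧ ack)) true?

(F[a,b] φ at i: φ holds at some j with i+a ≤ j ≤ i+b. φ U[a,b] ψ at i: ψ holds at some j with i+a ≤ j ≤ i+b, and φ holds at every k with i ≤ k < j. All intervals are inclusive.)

True

Need some j in [3,3] with F[<=1] (req ∧ ack), and req at every k in [2,j-1].
  j=3: F[<=1] (req ∧ ack) holds; req holds at every k in [2,2] → satisfied.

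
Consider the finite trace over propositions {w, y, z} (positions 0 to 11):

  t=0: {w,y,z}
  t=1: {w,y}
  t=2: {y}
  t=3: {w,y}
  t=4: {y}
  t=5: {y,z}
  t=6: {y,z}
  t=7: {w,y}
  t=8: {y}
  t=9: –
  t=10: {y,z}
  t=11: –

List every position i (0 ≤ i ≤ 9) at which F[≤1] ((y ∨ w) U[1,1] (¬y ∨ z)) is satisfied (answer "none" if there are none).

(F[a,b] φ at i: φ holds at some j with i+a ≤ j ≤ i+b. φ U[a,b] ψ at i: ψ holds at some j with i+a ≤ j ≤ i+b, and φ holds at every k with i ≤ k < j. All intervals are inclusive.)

3, 4, 5, 7, 8, 9

Evaluate at each i in [0,9]:
  i=0: ✗ (none in [0,1])
  i=1: ✗ (none in [1,2])
  i=2: ✗ (none in [2,3])
  i=3: ✓ (witness j=4)
  i=4: ✓ (witness j=4)
  i=5: ✓ (witness j=5)
  i=6: ✗ (none in [6,7])
  i=7: ✓ (witness j=8)
  i=8: ✓ (witness j=8)
  i=9: ✓ (witness j=10)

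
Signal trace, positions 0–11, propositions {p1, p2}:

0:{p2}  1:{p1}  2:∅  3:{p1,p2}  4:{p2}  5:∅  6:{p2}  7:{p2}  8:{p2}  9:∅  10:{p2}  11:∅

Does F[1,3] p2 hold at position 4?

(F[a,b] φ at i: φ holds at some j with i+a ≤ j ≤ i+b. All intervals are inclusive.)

True

Check p2 at each j in [5,7]:
  j=5: false
  j=6: true
  j=7: true
Found at j=6 → formula holds.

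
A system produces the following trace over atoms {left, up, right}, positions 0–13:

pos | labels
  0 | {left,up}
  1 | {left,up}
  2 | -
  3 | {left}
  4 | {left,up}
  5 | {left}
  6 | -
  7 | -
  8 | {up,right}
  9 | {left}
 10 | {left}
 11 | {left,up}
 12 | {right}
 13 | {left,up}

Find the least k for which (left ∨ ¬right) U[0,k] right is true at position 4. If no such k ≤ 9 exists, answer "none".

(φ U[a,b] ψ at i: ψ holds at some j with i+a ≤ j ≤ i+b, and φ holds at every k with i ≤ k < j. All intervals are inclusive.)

Need earliest j ≥ 4 with right, and (left ∨ ¬right) at every k in [4,j-1].
  j=4: rhs fails.
  j=5: rhs fails.
  j=6: rhs fails.
  j=7: rhs fails.
  j=8: rhs holds; lhs holds on [4,7]. k = 4.

4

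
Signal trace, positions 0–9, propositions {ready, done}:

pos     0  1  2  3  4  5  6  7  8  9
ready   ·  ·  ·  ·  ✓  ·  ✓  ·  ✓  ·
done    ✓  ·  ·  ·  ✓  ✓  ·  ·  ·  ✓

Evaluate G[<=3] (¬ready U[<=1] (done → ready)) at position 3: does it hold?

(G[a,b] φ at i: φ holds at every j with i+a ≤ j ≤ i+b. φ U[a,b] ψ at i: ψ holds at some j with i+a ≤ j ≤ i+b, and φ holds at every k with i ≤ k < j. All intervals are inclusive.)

Check (¬ready U[<=1] (done → ready)) at every j in [3,6]:
  j=3: holds
  j=4: holds
  j=5: holds
  j=6: holds
All positions satisfy it → formula holds.

True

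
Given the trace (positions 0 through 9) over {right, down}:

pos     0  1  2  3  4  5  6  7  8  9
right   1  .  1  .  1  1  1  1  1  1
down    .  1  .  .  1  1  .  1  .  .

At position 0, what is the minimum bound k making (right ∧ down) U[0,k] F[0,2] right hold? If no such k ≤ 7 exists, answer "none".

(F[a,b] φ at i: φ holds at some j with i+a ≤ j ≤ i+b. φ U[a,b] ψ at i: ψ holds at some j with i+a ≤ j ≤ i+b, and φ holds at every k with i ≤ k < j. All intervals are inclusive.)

Need earliest j ≥ 0 with F[0,2] right, and (right ∧ down) at every k in [0,j-1].
  j=0: rhs holds (empty prefix). k = 0.

0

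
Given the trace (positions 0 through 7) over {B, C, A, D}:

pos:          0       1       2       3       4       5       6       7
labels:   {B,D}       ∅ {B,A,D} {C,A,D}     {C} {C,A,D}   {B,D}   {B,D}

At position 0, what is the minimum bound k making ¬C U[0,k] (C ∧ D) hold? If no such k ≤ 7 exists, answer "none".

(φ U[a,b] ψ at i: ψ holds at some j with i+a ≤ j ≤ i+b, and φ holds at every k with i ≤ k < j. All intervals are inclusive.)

3

Need earliest j ≥ 0 with (C ∧ D), and ¬C at every k in [0,j-1].
  j=0: rhs fails.
  j=1: rhs fails.
  j=2: rhs fails.
  j=3: rhs holds; lhs holds on [0,2]. k = 3.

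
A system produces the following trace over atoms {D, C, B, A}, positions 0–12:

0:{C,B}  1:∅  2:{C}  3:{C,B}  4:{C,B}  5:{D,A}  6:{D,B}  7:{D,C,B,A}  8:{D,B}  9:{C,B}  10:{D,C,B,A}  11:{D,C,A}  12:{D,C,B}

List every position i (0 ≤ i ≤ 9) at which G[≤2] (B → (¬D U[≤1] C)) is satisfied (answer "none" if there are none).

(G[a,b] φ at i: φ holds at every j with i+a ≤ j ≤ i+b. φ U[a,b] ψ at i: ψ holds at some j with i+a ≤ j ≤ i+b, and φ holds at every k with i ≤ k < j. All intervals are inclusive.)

Evaluate at each i in [0,9]:
  i=0: ✓ (all of [0,2])
  i=1: ✓ (all of [1,3])
  i=2: ✓ (all of [2,4])
  i=3: ✓ (all of [3,5])
  i=4: ✗ (fails at j=6)
  i=5: ✗ (fails at j=6)
  i=6: ✗ (fails at j=6)
  i=7: ✗ (fails at j=8)
  i=8: ✗ (fails at j=8)
  i=9: ✓ (all of [9,11])

0, 1, 2, 3, 9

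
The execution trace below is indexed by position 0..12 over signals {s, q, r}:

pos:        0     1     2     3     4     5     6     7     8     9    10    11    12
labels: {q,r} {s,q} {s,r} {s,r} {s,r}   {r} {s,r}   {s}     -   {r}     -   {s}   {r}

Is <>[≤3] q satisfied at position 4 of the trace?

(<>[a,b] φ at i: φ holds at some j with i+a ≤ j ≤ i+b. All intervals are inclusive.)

No

Check q at each j in [4,7]:
  j=4: false
  j=5: false
  j=6: false
  j=7: false
No position in the window satisfies it → formula fails.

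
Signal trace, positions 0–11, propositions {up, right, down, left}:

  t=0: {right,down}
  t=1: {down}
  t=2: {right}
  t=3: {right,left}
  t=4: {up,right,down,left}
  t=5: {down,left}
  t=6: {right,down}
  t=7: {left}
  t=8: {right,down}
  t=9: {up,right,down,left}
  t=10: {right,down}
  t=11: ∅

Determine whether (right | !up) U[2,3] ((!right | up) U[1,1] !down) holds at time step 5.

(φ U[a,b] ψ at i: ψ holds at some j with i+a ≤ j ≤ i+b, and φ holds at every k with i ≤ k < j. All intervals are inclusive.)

No

Need some j in [7,8] with ((!right | up) U[1,1] !down), and (right | !up) at every k in [5,j-1].
  j=7: ((!right | up) U[1,1] !down) — fails.
  j=8: ((!right | up) U[1,1] !down) — fails.
No j in the window works → until fails.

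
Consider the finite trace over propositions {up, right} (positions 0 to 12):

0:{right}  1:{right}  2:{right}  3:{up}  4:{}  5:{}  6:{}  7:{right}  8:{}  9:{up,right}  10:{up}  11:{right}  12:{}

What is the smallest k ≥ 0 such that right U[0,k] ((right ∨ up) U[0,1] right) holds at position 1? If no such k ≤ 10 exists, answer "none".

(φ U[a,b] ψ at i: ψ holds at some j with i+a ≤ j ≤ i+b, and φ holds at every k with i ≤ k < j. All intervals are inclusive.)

Need earliest j ≥ 1 with ((right ∨ up) U[0,1] right), and right at every k in [1,j-1].
  j=1: rhs holds (empty prefix). k = 0.

0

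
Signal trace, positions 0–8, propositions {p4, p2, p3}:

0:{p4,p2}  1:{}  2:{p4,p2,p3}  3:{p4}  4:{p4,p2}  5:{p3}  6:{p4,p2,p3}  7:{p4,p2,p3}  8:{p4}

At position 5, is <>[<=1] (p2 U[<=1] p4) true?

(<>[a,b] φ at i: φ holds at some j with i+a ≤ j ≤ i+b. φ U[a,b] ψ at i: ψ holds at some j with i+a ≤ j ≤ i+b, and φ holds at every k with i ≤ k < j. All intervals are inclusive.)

Check (p2 U[<=1] p4) at each j in [5,6]:
  j=5: fails
  j=6: holds
Found at j=6 → formula holds.

Yes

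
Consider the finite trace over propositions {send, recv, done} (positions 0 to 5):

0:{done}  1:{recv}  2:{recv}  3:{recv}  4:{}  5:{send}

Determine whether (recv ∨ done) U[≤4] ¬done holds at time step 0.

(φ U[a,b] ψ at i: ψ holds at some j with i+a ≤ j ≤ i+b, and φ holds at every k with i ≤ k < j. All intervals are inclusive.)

Need some j in [0,4] with ¬done, and (recv ∨ done) at every k in [0,j-1].
  j=0: ¬done false.
  j=1: ¬done holds; (recv ∨ done) holds at every k in [0,0] → satisfied.

True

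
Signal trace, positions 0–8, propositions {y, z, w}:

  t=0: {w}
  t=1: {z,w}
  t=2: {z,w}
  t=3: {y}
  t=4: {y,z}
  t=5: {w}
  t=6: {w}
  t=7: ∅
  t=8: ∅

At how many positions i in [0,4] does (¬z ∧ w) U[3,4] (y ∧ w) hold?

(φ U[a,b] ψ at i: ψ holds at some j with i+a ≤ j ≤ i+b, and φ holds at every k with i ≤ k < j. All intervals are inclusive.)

0

Evaluate at each i in [0,4]:
  i=0: ✗ (no rhs in [3,4])
  i=1: ✗ (no rhs in [4,5])
  i=2: ✗ (no rhs in [5,6])
  i=3: ✗ (no rhs in [6,7])
  i=4: ✗ (no rhs in [7,8])
Positions where it holds: {} → 0.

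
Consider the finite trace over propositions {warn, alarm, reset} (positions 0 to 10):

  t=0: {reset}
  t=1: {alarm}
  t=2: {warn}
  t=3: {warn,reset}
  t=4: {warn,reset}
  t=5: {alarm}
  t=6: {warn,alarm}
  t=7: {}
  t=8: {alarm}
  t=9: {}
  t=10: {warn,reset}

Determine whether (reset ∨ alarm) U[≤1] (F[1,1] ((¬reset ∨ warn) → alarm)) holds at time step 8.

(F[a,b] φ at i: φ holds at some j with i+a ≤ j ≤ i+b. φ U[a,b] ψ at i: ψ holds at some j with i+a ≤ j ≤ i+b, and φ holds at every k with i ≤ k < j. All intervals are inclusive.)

Need some j in [8,9] with F[1,1] ((¬reset ∨ warn) → alarm), and (reset ∨ alarm) at every k in [8,j-1].
  j=8: F[1,1] ((¬reset ∨ warn) → alarm) — fails (none in [9,9]).
  j=9: F[1,1] ((¬reset ∨ warn) → alarm) — fails (none in [10,10]).
No j in the window works → until fails.

No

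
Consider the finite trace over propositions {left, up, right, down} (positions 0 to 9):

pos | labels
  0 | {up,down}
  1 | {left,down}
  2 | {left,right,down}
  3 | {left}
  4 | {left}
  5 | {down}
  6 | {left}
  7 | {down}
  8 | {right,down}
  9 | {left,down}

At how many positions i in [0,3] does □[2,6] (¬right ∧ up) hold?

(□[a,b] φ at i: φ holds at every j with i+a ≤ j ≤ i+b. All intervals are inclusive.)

0

Evaluate at each i in [0,3]:
  i=0: ✗ (fails at j=2)
  i=1: ✗ (fails at j=3)
  i=2: ✗ (fails at j=4)
  i=3: ✗ (fails at j=5)
Positions where it holds: {} → 0.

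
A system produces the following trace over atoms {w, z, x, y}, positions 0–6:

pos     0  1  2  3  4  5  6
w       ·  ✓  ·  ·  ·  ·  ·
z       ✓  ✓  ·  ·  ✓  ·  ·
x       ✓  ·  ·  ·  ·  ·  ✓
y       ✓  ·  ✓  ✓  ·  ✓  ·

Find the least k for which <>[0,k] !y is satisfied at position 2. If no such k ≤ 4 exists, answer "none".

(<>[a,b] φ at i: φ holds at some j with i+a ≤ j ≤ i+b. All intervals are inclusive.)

2

Scan j = 2,3,… for !y:
  j=2: fails
  j=3: fails
  j=4: holds
First hit at j=4, so smallest k = 4-2 = 2.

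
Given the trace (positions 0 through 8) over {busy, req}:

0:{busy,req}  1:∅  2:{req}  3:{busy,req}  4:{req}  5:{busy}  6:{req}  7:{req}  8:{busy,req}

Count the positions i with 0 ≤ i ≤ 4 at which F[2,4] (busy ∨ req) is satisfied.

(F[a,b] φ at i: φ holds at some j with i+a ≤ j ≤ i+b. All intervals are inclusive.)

5

Evaluate at each i in [0,4]:
  i=0: ✓ (witness j=2)
  i=1: ✓ (witness j=3)
  i=2: ✓ (witness j=4)
  i=3: ✓ (witness j=5)
  i=4: ✓ (witness j=6)
Positions where it holds: {0, 1, 2, 3, 4} → 5.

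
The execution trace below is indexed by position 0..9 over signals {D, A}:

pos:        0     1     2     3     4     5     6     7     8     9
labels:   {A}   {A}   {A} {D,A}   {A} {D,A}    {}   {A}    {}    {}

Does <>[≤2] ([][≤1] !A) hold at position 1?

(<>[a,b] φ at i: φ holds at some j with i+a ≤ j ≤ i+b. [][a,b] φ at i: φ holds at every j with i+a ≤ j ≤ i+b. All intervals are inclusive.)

False

Check [][≤1] !A at each j in [1,3]:
  j=1: fails at 1
  j=2: fails at 2
  j=3: fails at 3
No position in the window satisfies it → formula fails.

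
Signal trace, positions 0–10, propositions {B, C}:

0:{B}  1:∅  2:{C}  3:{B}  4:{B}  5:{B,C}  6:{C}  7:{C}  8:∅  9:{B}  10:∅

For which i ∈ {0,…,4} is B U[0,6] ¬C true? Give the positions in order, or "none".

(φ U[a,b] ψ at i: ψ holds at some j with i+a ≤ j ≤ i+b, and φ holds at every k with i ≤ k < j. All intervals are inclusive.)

Evaluate at each i in [0,4]:
  i=0: ✓ (rhs at j=0)
  i=1: ✓ (rhs at j=1)
  i=2: ✗ (lhs fails at k=2 before rhs at j=3)
  i=3: ✓ (rhs at j=3)
  i=4: ✓ (rhs at j=4)

0, 1, 3, 4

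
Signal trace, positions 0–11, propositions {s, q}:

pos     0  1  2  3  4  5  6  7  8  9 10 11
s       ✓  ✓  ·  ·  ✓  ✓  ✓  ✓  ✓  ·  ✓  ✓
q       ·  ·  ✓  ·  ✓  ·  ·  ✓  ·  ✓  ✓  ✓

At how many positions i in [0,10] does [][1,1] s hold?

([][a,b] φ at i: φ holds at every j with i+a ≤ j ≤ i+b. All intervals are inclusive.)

Evaluate at each i in [0,10]:
  i=0: ✓ (all of [1,1])
  i=1: ✗ (fails at j=2)
  i=2: ✗ (fails at j=3)
  i=3: ✓ (all of [4,4])
  i=4: ✓ (all of [5,5])
  i=5: ✓ (all of [6,6])
  i=6: ✓ (all of [7,7])
  i=7: ✓ (all of [8,8])
  i=8: ✗ (fails at j=9)
  i=9: ✓ (all of [10,10])
  i=10: ✓ (all of [11,11])
Positions where it holds: {0, 3, 4, 5, 6, 7, 9, 10} → 8.

8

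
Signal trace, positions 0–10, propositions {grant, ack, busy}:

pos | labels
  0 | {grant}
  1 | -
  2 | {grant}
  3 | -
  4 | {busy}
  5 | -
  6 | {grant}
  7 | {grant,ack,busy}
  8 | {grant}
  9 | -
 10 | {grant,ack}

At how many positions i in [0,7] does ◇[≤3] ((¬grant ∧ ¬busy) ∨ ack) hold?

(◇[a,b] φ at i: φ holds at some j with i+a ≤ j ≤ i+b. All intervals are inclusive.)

Evaluate at each i in [0,7]:
  i=0: ✓ (witness j=1)
  i=1: ✓ (witness j=1)
  i=2: ✓ (witness j=3)
  i=3: ✓ (witness j=3)
  i=4: ✓ (witness j=5)
  i=5: ✓ (witness j=5)
  i=6: ✓ (witness j=7)
  i=7: ✓ (witness j=7)
Positions where it holds: {0, 1, 2, 3, 4, 5, 6, 7} → 8.

8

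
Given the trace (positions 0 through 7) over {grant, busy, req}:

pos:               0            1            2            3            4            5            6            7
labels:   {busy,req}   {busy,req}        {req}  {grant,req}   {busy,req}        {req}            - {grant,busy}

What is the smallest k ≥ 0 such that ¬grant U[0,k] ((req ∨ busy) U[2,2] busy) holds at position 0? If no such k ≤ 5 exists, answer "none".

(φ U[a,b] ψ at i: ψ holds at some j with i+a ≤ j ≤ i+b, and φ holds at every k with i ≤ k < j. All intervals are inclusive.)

2

Need earliest j ≥ 0 with ((req ∨ busy) U[2,2] busy), and ¬grant at every k in [0,j-1].
  j=0: rhs fails.
  j=1: rhs fails.
  j=2: rhs holds; lhs holds on [0,1]. k = 2.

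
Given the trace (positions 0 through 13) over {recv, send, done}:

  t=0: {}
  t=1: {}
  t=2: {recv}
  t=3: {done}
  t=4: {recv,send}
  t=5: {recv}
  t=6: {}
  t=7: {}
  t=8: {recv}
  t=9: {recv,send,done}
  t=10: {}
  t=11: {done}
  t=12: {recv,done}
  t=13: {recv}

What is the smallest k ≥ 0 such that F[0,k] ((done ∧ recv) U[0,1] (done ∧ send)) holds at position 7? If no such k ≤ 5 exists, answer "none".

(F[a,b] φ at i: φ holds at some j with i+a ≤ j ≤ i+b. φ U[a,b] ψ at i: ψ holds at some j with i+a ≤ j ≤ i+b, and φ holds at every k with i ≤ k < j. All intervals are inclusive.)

Scan j = 7,8,… for ((done ∧ recv) U[0,1] (done ∧ send)):
  j=7: fails
  j=8: fails
  j=9: holds
First hit at j=9, so smallest k = 9-7 = 2.

2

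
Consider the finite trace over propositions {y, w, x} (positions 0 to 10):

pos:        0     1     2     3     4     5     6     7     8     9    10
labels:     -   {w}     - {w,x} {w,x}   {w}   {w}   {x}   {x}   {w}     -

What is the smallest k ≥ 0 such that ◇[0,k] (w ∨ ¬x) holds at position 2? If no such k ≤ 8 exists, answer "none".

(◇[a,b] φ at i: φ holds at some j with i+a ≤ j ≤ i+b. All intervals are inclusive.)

Scan j = 2,3,… for (w ∨ ¬x):
  j=2: holds
First hit at j=2, so smallest k = 2-2 = 0.

0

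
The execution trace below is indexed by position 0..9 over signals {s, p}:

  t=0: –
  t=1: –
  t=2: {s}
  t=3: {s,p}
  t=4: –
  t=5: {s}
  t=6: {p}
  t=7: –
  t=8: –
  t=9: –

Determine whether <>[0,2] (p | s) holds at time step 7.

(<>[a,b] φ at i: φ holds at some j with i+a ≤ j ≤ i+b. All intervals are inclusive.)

Check (p | s) at each j in [7,9]:
  j=7: false
  j=8: false
  j=9: false
No position in the window satisfies it → formula fails.

Does not hold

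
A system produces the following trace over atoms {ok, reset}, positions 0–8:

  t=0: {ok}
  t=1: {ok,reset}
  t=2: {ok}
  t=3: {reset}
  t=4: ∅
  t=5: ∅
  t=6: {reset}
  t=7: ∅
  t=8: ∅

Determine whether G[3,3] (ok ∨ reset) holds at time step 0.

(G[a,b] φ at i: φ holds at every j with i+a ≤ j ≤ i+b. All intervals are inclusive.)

Holds

Check (ok ∨ reset) at every j in [3,3]:
  j=3: true
All positions satisfy it → formula holds.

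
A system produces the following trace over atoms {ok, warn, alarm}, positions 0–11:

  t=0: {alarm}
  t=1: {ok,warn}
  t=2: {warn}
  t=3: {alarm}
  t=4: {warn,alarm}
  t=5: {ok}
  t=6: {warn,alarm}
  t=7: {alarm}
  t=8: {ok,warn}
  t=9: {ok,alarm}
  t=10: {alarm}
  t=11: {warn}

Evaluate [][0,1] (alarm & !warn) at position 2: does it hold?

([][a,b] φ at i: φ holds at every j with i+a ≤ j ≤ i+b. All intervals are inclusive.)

Check (alarm & !warn) at every j in [2,3]:
  j=2: false
  j=3: true
Fails at j=2 → formula fails.

False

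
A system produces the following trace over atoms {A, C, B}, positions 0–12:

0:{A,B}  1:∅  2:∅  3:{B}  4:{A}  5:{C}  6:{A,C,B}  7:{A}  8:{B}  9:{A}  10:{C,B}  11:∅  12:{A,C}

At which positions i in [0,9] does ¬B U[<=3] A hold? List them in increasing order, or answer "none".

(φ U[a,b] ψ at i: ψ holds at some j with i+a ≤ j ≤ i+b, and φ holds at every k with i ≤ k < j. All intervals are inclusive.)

Evaluate at each i in [0,9]:
  i=0: ✓ (rhs at j=0)
  i=1: ✗ (lhs fails at k=3 before rhs at j=4)
  i=2: ✗ (lhs fails at k=3 before rhs at j=4)
  i=3: ✗ (lhs fails at k=3 before rhs at j=4)
  i=4: ✓ (rhs at j=4)
  i=5: ✓ (rhs at j=6; lhs holds on [5,5])
  i=6: ✓ (rhs at j=6)
  i=7: ✓ (rhs at j=7)
  i=8: ✗ (lhs fails at k=8 before rhs at j=9)
  i=9: ✓ (rhs at j=9)

0, 4, 5, 6, 7, 9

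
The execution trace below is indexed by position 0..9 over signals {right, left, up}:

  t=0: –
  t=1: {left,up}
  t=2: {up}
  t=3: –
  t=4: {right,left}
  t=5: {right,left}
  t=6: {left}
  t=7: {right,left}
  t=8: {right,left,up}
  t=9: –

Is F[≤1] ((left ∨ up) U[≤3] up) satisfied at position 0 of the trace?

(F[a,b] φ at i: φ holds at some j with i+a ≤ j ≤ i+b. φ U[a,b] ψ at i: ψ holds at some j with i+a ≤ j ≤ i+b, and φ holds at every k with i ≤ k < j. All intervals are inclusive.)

Check ((left ∨ up) U[≤3] up) at each j in [0,1]:
  j=0: fails
  j=1: holds
Found at j=1 → formula holds.

True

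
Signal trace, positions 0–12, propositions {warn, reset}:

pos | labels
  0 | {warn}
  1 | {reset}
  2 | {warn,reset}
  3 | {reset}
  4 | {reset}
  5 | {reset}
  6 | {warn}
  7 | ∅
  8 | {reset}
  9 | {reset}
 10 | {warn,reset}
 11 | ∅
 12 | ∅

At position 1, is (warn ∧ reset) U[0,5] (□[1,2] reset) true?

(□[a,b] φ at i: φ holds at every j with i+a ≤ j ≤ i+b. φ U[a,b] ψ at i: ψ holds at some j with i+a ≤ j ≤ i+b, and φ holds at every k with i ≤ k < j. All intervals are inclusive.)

Need some j in [1,6] with □[1,2] reset, and (warn ∧ reset) at every k in [1,j-1].
  j=1: □[1,2] reset holds; no prefix to check → satisfied.

True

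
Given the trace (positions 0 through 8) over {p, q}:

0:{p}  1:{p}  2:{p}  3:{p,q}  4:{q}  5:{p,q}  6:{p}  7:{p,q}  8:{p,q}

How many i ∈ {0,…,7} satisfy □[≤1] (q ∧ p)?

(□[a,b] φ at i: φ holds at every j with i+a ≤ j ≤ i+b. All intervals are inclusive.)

1

Evaluate at each i in [0,7]:
  i=0: ✗ (fails at j=0)
  i=1: ✗ (fails at j=1)
  i=2: ✗ (fails at j=2)
  i=3: ✗ (fails at j=4)
  i=4: ✗ (fails at j=4)
  i=5: ✗ (fails at j=6)
  i=6: ✗ (fails at j=6)
  i=7: ✓ (all of [7,8])
Positions where it holds: {7} → 1.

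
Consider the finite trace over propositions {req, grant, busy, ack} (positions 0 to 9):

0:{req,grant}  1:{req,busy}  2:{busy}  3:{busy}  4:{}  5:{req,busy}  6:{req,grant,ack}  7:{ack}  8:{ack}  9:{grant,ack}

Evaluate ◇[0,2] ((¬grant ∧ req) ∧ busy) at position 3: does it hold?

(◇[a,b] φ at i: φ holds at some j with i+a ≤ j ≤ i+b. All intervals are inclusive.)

Holds

Check ((¬grant ∧ req) ∧ busy) at each j in [3,5]:
  j=3: false
  j=4: false
  j=5: true
Found at j=5 → formula holds.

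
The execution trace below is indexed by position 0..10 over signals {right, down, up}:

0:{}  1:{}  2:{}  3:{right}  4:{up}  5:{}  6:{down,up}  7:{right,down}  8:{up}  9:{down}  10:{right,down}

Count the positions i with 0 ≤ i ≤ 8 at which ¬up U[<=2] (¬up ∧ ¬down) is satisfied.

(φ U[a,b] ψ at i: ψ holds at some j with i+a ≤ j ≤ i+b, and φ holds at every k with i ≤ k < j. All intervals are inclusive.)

Evaluate at each i in [0,8]:
  i=0: ✓ (rhs at j=0)
  i=1: ✓ (rhs at j=1)
  i=2: ✓ (rhs at j=2)
  i=3: ✓ (rhs at j=3)
  i=4: ✗ (lhs fails at k=4 before rhs at j=5)
  i=5: ✓ (rhs at j=5)
  i=6: ✗ (no rhs in [6,8])
  i=7: ✗ (no rhs in [7,9])
  i=8: ✗ (no rhs in [8,10])
Positions where it holds: {0, 1, 2, 3, 5} → 5.

5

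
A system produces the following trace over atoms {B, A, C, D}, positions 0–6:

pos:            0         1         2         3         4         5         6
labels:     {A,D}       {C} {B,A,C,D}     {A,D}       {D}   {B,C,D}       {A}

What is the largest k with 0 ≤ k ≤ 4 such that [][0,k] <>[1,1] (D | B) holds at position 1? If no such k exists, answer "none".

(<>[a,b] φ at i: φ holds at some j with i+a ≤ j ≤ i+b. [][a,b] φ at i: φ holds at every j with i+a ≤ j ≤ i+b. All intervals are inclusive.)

3

<>[1,1] (D | B) must hold from j=1 onward; find where it first fails.
  j=1: holds
  j=2: holds
  j=3: holds
  j=4: holds
  j=5: fails
Holds on [1,4], so largest k = 3.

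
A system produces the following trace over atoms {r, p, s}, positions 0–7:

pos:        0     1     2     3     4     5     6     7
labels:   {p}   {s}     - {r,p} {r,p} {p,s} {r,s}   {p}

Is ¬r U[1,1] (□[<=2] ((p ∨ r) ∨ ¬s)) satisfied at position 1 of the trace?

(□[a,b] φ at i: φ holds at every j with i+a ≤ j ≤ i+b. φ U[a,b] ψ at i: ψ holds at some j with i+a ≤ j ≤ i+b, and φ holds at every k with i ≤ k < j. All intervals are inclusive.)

Yes

Need some j in [2,2] with □[<=2] ((p ∨ r) ∨ ¬s), and ¬r at every k in [1,j-1].
  j=2: □[<=2] ((p ∨ r) ∨ ¬s) holds; ¬r holds at every k in [1,1] → satisfied.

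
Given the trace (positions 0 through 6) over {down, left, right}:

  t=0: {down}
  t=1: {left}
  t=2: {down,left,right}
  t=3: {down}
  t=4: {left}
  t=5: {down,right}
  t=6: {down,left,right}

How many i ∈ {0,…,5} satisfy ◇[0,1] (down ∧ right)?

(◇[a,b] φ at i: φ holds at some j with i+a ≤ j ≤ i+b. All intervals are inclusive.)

Evaluate at each i in [0,5]:
  i=0: ✗ (none in [0,1])
  i=1: ✓ (witness j=2)
  i=2: ✓ (witness j=2)
  i=3: ✗ (none in [3,4])
  i=4: ✓ (witness j=5)
  i=5: ✓ (witness j=5)
Positions where it holds: {1, 2, 4, 5} → 4.

4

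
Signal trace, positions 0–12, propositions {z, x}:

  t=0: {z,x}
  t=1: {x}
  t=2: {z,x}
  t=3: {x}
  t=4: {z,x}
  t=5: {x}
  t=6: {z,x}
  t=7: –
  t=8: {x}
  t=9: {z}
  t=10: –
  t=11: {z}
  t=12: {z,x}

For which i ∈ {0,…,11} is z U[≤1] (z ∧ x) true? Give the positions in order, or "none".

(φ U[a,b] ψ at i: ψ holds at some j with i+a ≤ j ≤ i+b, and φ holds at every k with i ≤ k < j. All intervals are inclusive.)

0, 2, 4, 6, 11

Evaluate at each i in [0,11]:
  i=0: ✓ (rhs at j=0)
  i=1: ✗ (lhs fails at k=1 before rhs at j=2)
  i=2: ✓ (rhs at j=2)
  i=3: ✗ (lhs fails at k=3 before rhs at j=4)
  i=4: ✓ (rhs at j=4)
  i=5: ✗ (lhs fails at k=5 before rhs at j=6)
  i=6: ✓ (rhs at j=6)
  i=7: ✗ (no rhs in [7,8])
  i=8: ✗ (no rhs in [8,9])
  i=9: ✗ (no rhs in [9,10])
  i=10: ✗ (no rhs in [10,11])
  i=11: ✓ (rhs at j=12; lhs holds on [11,11])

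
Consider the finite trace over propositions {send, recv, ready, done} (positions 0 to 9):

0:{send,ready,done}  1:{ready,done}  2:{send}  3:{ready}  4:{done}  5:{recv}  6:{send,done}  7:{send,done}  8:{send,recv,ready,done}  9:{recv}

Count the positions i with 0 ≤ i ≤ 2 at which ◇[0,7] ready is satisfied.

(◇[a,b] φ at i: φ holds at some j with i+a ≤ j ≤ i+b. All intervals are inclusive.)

Evaluate at each i in [0,2]:
  i=0: ✓ (witness j=0)
  i=1: ✓ (witness j=1)
  i=2: ✓ (witness j=3)
Positions where it holds: {0, 1, 2} → 3.

3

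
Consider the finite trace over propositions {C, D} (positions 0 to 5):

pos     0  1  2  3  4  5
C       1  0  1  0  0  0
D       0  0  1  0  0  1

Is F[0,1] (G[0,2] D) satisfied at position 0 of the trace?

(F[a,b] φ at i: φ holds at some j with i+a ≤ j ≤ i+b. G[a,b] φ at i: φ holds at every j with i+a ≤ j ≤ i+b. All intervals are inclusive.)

Check G[0,2] D at each j in [0,1]:
  j=0: fails at 0
  j=1: fails at 1
No position in the window satisfies it → formula fails.

False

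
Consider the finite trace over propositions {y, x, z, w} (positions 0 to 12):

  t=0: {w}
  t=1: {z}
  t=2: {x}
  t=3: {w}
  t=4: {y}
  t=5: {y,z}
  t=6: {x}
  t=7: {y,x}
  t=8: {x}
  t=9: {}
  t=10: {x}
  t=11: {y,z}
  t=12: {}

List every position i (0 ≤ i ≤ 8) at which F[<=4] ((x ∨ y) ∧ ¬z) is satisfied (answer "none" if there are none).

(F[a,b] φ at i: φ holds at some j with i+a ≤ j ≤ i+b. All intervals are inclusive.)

0, 1, 2, 3, 4, 5, 6, 7, 8

Evaluate at each i in [0,8]:
  i=0: ✓ (witness j=2)
  i=1: ✓ (witness j=2)
  i=2: ✓ (witness j=2)
  i=3: ✓ (witness j=4)
  i=4: ✓ (witness j=4)
  i=5: ✓ (witness j=6)
  i=6: ✓ (witness j=6)
  i=7: ✓ (witness j=7)
  i=8: ✓ (witness j=8)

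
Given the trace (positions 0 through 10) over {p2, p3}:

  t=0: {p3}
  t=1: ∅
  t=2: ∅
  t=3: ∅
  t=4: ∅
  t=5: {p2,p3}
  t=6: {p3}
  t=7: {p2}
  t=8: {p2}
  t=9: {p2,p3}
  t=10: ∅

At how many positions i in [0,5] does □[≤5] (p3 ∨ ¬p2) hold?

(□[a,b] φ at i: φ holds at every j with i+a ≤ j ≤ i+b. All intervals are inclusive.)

Evaluate at each i in [0,5]:
  i=0: ✓ (all of [0,5])
  i=1: ✓ (all of [1,6])
  i=2: ✗ (fails at j=7)
  i=3: ✗ (fails at j=7)
  i=4: ✗ (fails at j=7)
  i=5: ✗ (fails at j=7)
Positions where it holds: {0, 1} → 2.

2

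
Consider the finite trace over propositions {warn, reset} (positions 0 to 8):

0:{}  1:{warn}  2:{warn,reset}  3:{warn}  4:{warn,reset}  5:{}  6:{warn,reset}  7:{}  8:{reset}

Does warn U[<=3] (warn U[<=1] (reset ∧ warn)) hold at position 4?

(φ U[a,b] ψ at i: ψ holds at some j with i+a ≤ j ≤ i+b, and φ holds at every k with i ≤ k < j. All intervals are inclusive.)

True

Need some j in [4,7] with (warn U[<=1] (reset ∧ warn)), and warn at every k in [4,j-1].
  j=4: (warn U[<=1] (reset ∧ warn)) holds; no prefix to check → satisfied.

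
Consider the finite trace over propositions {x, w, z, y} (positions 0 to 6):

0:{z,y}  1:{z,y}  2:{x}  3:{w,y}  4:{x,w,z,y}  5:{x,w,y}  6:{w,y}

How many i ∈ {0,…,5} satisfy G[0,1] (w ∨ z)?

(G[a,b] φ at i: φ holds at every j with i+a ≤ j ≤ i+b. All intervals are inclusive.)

4

Evaluate at each i in [0,5]:
  i=0: ✓ (all of [0,1])
  i=1: ✗ (fails at j=2)
  i=2: ✗ (fails at j=2)
  i=3: ✓ (all of [3,4])
  i=4: ✓ (all of [4,5])
  i=5: ✓ (all of [5,6])
Positions where it holds: {0, 3, 4, 5} → 4.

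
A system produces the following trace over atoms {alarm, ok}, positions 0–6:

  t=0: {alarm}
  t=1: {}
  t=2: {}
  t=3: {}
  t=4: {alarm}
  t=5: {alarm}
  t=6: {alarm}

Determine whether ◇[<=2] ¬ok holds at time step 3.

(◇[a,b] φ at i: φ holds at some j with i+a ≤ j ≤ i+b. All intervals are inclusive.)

Yes

Check ¬ok at each j in [3,5]:
  j=3: true
  j=4: true
  j=5: true
Found at j=3 → formula holds.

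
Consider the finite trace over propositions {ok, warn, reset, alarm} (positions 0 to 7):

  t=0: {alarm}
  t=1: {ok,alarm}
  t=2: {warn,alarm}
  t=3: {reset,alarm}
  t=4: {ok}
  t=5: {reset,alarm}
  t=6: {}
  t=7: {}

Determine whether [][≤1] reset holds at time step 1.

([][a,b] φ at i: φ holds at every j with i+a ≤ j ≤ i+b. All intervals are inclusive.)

No

Check reset at every j in [1,2]:
  j=1: false
  j=2: false
Fails at j=1 → formula fails.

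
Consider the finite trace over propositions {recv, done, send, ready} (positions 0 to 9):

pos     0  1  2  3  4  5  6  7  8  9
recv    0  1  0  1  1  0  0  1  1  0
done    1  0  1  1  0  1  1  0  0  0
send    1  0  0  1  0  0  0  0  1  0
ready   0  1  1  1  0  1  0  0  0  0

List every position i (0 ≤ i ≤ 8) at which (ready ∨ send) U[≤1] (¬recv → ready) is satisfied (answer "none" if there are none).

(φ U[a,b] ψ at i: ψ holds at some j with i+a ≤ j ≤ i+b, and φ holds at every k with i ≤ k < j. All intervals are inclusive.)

0, 1, 2, 3, 4, 5, 7, 8

Evaluate at each i in [0,8]:
  i=0: ✓ (rhs at j=1; lhs holds on [0,0])
  i=1: ✓ (rhs at j=1)
  i=2: ✓ (rhs at j=2)
  i=3: ✓ (rhs at j=3)
  i=4: ✓ (rhs at j=4)
  i=5: ✓ (rhs at j=5)
  i=6: ✗ (lhs fails at k=6 before rhs at j=7)
  i=7: ✓ (rhs at j=7)
  i=8: ✓ (rhs at j=8)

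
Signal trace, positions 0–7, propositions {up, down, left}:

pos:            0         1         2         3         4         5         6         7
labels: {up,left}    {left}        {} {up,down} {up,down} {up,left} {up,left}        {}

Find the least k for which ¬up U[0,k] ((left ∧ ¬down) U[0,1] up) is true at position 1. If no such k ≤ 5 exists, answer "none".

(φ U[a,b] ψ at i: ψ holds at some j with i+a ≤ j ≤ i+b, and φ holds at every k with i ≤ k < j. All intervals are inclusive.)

Need earliest j ≥ 1 with ((left ∧ ¬down) U[0,1] up), and ¬up at every k in [1,j-1].
  j=1: rhs fails.
  j=2: rhs fails.
  j=3: rhs holds; lhs holds on [1,2]. k = 2.

2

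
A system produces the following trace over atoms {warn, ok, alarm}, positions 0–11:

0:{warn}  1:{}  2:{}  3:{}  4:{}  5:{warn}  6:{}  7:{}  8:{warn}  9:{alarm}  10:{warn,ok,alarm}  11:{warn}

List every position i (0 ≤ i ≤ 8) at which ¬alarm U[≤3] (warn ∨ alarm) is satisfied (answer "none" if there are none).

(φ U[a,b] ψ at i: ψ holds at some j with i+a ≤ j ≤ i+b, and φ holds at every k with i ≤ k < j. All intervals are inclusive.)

Evaluate at each i in [0,8]:
  i=0: ✓ (rhs at j=0)
  i=1: ✗ (no rhs in [1,4])
  i=2: ✓ (rhs at j=5; lhs holds on [2,4])
  i=3: ✓ (rhs at j=5; lhs holds on [3,4])
  i=4: ✓ (rhs at j=5; lhs holds on [4,4])
  i=5: ✓ (rhs at j=5)
  i=6: ✓ (rhs at j=8; lhs holds on [6,7])
  i=7: ✓ (rhs at j=8; lhs holds on [7,7])
  i=8: ✓ (rhs at j=8)

0, 2, 3, 4, 5, 6, 7, 8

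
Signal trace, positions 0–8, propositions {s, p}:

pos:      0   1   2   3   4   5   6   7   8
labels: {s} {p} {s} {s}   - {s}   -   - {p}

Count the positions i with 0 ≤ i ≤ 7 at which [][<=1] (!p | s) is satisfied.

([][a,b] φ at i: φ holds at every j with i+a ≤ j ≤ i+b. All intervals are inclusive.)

Evaluate at each i in [0,7]:
  i=0: ✗ (fails at j=1)
  i=1: ✗ (fails at j=1)
  i=2: ✓ (all of [2,3])
  i=3: ✓ (all of [3,4])
  i=4: ✓ (all of [4,5])
  i=5: ✓ (all of [5,6])
  i=6: ✓ (all of [6,7])
  i=7: ✗ (fails at j=8)
Positions where it holds: {2, 3, 4, 5, 6} → 5.

5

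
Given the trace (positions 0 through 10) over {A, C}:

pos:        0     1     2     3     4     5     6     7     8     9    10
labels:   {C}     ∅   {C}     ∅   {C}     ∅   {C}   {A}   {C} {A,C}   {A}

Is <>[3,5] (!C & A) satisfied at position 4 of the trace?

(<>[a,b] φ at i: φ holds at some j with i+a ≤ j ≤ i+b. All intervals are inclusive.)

Yes

Check (!C & A) at each j in [7,9]:
  j=7: true
  j=8: false
  j=9: false
Found at j=7 → formula holds.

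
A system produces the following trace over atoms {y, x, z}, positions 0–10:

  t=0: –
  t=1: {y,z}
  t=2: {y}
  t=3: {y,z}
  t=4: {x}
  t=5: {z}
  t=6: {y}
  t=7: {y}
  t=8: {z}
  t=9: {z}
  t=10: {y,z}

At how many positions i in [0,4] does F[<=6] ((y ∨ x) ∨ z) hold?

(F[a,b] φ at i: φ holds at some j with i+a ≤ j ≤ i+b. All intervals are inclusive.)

5

Evaluate at each i in [0,4]:
  i=0: ✓ (witness j=1)
  i=1: ✓ (witness j=1)
  i=2: ✓ (witness j=2)
  i=3: ✓ (witness j=3)
  i=4: ✓ (witness j=4)
Positions where it holds: {0, 1, 2, 3, 4} → 5.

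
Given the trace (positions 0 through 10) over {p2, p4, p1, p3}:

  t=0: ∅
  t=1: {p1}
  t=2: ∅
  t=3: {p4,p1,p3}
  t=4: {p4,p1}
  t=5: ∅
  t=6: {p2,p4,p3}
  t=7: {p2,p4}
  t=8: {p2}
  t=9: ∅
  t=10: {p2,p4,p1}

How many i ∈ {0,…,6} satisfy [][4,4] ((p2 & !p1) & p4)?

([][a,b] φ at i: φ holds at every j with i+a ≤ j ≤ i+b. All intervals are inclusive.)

2

Evaluate at each i in [0,6]:
  i=0: ✗ (fails at j=4)
  i=1: ✗ (fails at j=5)
  i=2: ✓ (all of [6,6])
  i=3: ✓ (all of [7,7])
  i=4: ✗ (fails at j=8)
  i=5: ✗ (fails at j=9)
  i=6: ✗ (fails at j=10)
Positions where it holds: {2, 3} → 2.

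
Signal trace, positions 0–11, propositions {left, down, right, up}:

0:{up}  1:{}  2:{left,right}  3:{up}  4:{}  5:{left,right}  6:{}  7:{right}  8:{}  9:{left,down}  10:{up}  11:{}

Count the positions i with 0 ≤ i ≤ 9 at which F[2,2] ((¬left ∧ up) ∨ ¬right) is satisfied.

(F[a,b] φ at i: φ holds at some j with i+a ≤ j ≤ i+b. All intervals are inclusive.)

7

Evaluate at each i in [0,9]:
  i=0: ✗ (none in [2,2])
  i=1: ✓ (witness j=3)
  i=2: ✓ (witness j=4)
  i=3: ✗ (none in [5,5])
  i=4: ✓ (witness j=6)
  i=5: ✗ (none in [7,7])
  i=6: ✓ (witness j=8)
  i=7: ✓ (witness j=9)
  i=8: ✓ (witness j=10)
  i=9: ✓ (witness j=11)
Positions where it holds: {1, 2, 4, 6, 7, 8, 9} → 7.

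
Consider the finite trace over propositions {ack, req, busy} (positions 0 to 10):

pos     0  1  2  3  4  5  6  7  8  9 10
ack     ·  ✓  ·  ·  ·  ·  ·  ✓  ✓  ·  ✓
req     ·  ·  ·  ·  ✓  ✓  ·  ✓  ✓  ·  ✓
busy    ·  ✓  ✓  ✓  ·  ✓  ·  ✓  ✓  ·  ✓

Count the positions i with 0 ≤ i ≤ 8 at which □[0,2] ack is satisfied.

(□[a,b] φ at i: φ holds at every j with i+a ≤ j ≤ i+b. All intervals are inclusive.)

0

Evaluate at each i in [0,8]:
  i=0: ✗ (fails at j=0)
  i=1: ✗ (fails at j=2)
  i=2: ✗ (fails at j=2)
  i=3: ✗ (fails at j=3)
  i=4: ✗ (fails at j=4)
  i=5: ✗ (fails at j=5)
  i=6: ✗ (fails at j=6)
  i=7: ✗ (fails at j=9)
  i=8: ✗ (fails at j=9)
Positions where it holds: {} → 0.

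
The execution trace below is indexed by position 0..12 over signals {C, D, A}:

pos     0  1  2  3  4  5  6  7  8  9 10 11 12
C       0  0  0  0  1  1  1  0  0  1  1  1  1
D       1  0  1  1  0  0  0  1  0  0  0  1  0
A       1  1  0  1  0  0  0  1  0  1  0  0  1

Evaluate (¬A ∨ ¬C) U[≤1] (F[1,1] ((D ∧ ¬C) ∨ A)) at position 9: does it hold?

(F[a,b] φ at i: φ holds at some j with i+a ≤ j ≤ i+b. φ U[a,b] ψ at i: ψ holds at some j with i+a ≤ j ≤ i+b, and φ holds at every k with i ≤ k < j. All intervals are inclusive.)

Need some j in [9,10] with F[1,1] ((D ∧ ¬C) ∨ A), and (¬A ∨ ¬C) at every k in [9,j-1].
  j=9: F[1,1] ((D ∧ ¬C) ∨ A) — fails (none in [10,10]).
  j=10: F[1,1] ((D ∧ ¬C) ∨ A) — fails (none in [11,11]).
No j in the window works → until fails.

No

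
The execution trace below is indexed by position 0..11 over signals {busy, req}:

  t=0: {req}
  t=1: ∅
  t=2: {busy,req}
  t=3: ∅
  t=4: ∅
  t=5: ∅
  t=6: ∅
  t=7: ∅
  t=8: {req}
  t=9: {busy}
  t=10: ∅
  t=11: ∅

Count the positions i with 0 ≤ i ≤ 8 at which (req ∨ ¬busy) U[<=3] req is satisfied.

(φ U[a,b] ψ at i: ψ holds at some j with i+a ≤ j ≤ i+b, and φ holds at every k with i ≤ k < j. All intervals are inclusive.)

7

Evaluate at each i in [0,8]:
  i=0: ✓ (rhs at j=0)
  i=1: ✓ (rhs at j=2; lhs holds on [1,1])
  i=2: ✓ (rhs at j=2)
  i=3: ✗ (no rhs in [3,6])
  i=4: ✗ (no rhs in [4,7])
  i=5: ✓ (rhs at j=8; lhs holds on [5,7])
  i=6: ✓ (rhs at j=8; lhs holds on [6,7])
  i=7: ✓ (rhs at j=8; lhs holds on [7,7])
  i=8: ✓ (rhs at j=8)
Positions where it holds: {0, 1, 2, 5, 6, 7, 8} → 7.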